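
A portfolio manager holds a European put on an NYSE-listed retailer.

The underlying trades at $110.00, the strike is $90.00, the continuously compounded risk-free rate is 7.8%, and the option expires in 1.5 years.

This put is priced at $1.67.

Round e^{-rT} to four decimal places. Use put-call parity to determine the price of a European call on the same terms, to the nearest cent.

$31.61

exp(−rT) = exp(−0.078·1.5) = 0.8896
Put-call parity: C − P = S − K·e^(−rT) = 110 − 90·0.8896 = 110 − 80.0640 = 29.9360
C = P + (C − P) = 1.67 + (29.9360) = 31.6060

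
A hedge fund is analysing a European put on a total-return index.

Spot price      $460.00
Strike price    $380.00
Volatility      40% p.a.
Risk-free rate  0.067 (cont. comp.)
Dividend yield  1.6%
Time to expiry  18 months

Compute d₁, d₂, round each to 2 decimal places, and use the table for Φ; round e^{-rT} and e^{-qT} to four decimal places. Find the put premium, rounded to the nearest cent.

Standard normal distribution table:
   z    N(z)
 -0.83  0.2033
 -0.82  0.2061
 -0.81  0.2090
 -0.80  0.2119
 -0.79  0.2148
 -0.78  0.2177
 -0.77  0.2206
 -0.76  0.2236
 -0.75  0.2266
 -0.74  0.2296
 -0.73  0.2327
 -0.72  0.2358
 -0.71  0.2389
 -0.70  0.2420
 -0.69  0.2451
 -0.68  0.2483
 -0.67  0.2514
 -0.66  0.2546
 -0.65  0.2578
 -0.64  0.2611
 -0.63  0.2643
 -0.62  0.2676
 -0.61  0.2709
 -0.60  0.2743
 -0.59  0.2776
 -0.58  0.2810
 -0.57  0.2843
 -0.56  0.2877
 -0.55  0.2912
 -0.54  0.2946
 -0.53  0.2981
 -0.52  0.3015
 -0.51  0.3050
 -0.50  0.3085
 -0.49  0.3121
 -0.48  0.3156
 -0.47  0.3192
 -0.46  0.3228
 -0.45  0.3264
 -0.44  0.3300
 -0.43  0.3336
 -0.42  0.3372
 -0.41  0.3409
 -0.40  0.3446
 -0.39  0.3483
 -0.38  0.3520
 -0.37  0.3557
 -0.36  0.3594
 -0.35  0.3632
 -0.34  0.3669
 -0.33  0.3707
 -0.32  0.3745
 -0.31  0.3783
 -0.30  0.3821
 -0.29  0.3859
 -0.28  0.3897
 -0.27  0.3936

σ√T = 0.4 × 1.2247 = 0.4899
d₁ = [ln(460/380) + (0.067 − 0.016 + 0.4²/2)·1.5] / 0.4899 = [0.1911 + 0.1965] / 0.4899 = 0.7911 ≈ 0.79
d₂ = d₁ − σ√T = 0.7911 − 0.4899 = 0.3012 ≈ 0.30
exp(−qT) = exp(−0.016·1.5) = 0.9763;  exp(−rT) = exp(−0.067·1.5) = 0.9044
N(−d₂) = N(-0.30) = 0.3821;  N(−d₁) = N(-0.79) = 0.2148
P = 380·0.9044·0.3821 − 460·0.9763·0.2148 = 131.3171 − 96.4663 = 34.8508

$34.85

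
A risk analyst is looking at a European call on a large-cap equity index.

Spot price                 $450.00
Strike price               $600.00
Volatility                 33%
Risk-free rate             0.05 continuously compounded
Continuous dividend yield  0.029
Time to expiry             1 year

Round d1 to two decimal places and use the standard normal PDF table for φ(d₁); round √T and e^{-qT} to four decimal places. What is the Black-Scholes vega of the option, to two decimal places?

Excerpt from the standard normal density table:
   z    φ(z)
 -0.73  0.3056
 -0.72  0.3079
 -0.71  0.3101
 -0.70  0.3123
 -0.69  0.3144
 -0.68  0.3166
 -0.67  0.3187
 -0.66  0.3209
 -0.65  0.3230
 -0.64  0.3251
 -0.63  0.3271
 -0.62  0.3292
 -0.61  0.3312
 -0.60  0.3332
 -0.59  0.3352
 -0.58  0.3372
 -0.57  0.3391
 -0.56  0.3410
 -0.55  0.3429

142.11

σ√T = 0.33·√1 = 0.3300
ln(S/K) + (r − q + σ²/2)T = ln(450/600) + (0.05 − 0.029 + 0.33²/2)·1 = -0.2877 + 0.0755 = -0.2122
d₁ = -0.2122 / 0.3300 = -0.6431 which rounds to -0.64
√T = √1 = 1.0000
φ(d₁) = φ(-0.64) = 0.3251
e^(−qT) = e^(−0.029·1) = 0.9714
vega = S·e^(−qT)·φ(d₁)·√T = 450·0.9714·0.3251·1.0000 = 142.1110
(Vega is the same for a European call and put with the same parameters.)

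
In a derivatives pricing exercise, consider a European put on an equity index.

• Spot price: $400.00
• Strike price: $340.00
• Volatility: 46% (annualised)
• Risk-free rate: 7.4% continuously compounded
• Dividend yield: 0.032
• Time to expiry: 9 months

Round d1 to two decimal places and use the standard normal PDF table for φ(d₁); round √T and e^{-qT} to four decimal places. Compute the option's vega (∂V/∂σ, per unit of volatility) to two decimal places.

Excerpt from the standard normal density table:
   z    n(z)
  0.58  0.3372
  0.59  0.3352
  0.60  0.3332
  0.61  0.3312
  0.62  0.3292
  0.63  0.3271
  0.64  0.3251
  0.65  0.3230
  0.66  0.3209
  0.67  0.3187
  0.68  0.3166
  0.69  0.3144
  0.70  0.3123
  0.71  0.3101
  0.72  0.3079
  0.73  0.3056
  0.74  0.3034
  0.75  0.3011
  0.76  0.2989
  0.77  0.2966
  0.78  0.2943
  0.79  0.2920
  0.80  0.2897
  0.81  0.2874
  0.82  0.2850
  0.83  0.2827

T = 0.75;  σ√T = 0.3984
d₁ = [ln(400/340) + (0.074 − 0.032 + 0.46²/2)·0.75] / 0.3984 = [0.1625 + 0.1108] / 0.3984 = 0.6862 → 0.69
√T = √0.75 = 0.8660
φ(d₁) = φ(0.69) = 0.3144
exp(−qT) = exp(−0.032·0.75) = 0.9763
vega = S·exp(−qT)·φ(d₁)·√T = 400·0.9763·0.3144·0.8660 = 106.3270

106.33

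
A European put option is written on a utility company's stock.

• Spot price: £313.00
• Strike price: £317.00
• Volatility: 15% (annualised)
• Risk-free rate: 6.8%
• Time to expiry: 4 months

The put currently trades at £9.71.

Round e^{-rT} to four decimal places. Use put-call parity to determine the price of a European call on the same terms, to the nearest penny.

£12.81

e^(−rT) = e^(−0.068·0.3333) = 0.9776
Put-call parity: C − P = S − K·e^(−rT) = 313 − 317·0.9776 = 313 − 309.8992 = 3.1008
C = P + (C − P) = 9.71 + (3.1008) = 12.8108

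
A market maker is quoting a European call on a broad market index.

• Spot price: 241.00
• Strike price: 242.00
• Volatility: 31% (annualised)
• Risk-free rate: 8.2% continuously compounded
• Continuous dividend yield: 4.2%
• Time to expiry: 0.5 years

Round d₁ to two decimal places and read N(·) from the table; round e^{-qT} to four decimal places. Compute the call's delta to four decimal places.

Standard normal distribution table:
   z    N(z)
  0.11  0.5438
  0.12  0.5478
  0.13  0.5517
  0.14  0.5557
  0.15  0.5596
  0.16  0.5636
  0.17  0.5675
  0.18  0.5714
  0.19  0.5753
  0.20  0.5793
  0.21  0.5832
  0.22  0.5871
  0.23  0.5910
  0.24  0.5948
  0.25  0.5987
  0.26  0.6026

σ√T = 0.31·√0.5 = 0.2192
d₁ = [ln(241/242) + (0.082 − 0.042 + 0.31²/2)·0.5] / 0.2192 = [-0.0041 + 0.0440] / 0.2192 = 0.1820 ⇒ 0.18
N(d₁) = N(0.18) = 0.5714
Δ_call = exp(−qT)·N(d₁) = 0.9792·0.5714 = 0.5595

0.5595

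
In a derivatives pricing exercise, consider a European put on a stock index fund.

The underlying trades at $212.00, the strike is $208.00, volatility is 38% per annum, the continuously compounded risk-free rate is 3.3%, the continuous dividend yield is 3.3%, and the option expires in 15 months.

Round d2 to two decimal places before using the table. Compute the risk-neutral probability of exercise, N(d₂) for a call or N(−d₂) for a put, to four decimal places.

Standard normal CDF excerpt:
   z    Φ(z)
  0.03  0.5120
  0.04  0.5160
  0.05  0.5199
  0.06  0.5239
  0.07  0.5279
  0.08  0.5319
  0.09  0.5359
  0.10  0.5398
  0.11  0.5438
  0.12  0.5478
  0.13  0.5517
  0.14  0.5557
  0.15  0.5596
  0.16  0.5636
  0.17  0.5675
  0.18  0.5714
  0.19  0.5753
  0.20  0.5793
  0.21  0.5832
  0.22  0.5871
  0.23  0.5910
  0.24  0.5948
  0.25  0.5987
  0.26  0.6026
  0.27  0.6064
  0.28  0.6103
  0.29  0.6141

σ√T = 0.38·√1.25 = 0.4249
ln(S/K) + (r − q + σ²/2)T = ln(212/208) + (0.033 − 0.033 + 0.38²/2)·1.25 = 0.0190 + 0.0902 = 0.1093
d₁ = 0.1093 / 0.4249 = 0.2573 ⇒ 0.26
d₂ = d₁ − σ√T = 0.2573 − 0.4249 = -0.1676 ⇒ -0.17
Pr(exercise) under Q = N(−d₂) = N(0.17) = 0.5675

0.5675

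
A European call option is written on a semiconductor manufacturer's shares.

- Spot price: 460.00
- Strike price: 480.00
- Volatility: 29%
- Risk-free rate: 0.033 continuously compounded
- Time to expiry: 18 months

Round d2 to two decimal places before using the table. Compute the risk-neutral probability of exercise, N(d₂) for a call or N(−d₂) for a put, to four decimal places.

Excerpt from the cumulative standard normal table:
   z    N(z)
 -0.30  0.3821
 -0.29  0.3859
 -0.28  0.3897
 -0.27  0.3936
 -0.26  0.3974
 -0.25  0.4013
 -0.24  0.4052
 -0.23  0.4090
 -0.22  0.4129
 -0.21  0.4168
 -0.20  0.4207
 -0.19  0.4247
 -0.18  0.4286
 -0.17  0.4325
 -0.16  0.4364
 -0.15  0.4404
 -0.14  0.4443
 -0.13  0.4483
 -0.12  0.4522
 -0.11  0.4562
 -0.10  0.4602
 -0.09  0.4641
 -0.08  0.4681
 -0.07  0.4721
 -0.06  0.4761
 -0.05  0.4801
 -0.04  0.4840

0.4364

σ√T = 0.29·√1.5 = 0.3552
d₁ = [ln(460/480) + (0.033 + 0.29²/2)·1.5] / 0.3552 = [-0.0426 + 0.1126] / 0.3552 = 0.1971 ≈ 0.20
d₂ = d₁ − σ√T = 0.1971 − 0.3552 = -0.1580 ≈ -0.16
Risk-neutral Pr[S_T > K] = N(d₂) = N(-0.16) = 0.4364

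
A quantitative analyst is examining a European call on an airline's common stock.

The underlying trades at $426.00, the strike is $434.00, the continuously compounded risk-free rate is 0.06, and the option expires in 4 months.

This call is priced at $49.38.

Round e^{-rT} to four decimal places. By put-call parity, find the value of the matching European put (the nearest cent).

$48.79

exp(−rT) = exp(−0.06·0.3333) = 0.9802
Put-call parity: C − P = S − K·e^(−rT) = 426 − 434·0.9802 = 426 − 425.4068 = 0.5932
P = C − (C − P) = 49.38 − (0.5932) = 48.7868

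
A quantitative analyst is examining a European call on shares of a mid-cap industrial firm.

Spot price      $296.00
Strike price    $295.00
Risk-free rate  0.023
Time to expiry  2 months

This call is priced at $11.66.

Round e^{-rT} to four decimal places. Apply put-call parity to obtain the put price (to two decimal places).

$9.54

e^(−rT) = e^(−0.023·0.1667) = 0.9962
Put-call parity: C − P = S − K·e^(−rT) = 296 − 295·0.9962 = 296 − 293.8790 = 2.1210
P = C − (C − P) = 11.66 − (2.1210) = 9.5390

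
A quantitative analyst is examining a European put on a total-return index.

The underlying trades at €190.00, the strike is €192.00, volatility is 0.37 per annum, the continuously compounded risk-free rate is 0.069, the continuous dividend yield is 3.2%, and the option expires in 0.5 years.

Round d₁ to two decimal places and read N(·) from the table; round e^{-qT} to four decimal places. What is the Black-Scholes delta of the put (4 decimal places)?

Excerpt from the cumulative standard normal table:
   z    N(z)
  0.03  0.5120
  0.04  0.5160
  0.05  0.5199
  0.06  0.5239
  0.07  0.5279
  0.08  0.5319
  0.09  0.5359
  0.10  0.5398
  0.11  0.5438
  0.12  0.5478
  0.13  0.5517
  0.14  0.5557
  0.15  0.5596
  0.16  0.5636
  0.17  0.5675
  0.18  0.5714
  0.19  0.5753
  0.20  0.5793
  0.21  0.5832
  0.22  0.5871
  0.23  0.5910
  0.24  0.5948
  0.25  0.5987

-0.4295

σ√T = 0.37 × 0.7071 = 0.2616
d₁ = [ln(190/192) + (0.069 − 0.032 + ½·0.37²)·0.5] / (σ√T) = (-0.0105 + 0.0527) / 0.2616 = 0.1615 ≈ 0.16
N(d₁) = N(0.16) = 0.5636
Δ_put = e^(−qT)·(N(d₁) − 1) = 0.9841·(0.5636 − 1) = -0.4295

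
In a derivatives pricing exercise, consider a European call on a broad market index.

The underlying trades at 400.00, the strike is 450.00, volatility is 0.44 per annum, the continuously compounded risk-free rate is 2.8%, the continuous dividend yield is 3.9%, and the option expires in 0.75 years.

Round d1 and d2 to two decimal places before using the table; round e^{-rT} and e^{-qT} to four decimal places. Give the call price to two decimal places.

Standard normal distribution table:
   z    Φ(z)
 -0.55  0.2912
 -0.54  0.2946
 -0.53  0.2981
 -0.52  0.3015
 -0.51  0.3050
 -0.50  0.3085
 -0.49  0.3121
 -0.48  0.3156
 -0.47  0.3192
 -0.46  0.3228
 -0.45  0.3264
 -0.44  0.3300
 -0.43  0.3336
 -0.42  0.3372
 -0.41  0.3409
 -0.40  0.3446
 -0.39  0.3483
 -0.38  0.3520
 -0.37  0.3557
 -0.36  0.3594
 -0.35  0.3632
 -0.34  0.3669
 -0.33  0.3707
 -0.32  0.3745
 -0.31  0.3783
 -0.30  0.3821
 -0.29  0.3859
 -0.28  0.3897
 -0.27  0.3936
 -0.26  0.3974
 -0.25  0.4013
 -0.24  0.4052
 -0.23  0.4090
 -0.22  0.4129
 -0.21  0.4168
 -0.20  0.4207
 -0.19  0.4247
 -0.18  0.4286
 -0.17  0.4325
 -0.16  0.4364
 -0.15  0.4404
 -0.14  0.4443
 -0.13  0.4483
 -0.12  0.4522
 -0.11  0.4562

39.75

σ√T = 0.44 × 0.8660 = 0.3811
ln(S/K) + (r − q + σ²/2)T = ln(400/450) + (0.028 − 0.039 + 0.44²/2)·0.75 = -0.1178 + 0.0644 = -0.0534
d₁ = -0.0534 / 0.3811 = -0.1402 → -0.14
d₂ = d₁ − σ√T = -0.1402 − 0.3811 = -0.5213 → -0.52
exp(−qT) = exp(−0.039·0.75) = 0.9712;  exp(−rT) = exp(−0.028·0.75) = 0.9792
C = 400·0.9712·N(-0.14) − 450·0.9792·N(-0.52) = 400·0.9712·0.4443 − 450·0.9792·0.3015 = 172.6017 − 132.8530 = 39.7487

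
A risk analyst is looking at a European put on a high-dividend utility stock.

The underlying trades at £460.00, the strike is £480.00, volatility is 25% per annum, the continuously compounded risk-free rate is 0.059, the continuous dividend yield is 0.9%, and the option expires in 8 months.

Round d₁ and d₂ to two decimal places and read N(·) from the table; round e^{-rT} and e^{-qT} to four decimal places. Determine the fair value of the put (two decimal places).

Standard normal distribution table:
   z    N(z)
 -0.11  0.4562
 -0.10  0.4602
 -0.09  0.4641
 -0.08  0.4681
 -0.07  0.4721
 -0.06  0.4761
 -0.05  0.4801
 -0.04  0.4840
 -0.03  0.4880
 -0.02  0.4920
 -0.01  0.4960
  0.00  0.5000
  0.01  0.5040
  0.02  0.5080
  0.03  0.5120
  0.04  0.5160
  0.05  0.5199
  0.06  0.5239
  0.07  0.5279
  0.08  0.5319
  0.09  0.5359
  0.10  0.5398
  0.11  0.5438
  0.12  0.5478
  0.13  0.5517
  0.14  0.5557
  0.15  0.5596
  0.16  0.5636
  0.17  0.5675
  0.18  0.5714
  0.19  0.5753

£40.55

σ√T = 0.25 × 0.8165 = 0.2041
d₁ = [ln(460/480) + (0.059 − 0.009 + 0.25²/2)·0.6667] / 0.2041 = [-0.0426 + 0.0542] / 0.2041 = 0.0569 which rounds to 0.06
d₂ = d₁ − σ√T = 0.0569 − 0.2041 = -0.1473 which rounds to -0.15
exp(−qT) = exp(−0.009·0.6667) = 0.9940;  exp(−rT) = exp(−0.059·0.6667) = 0.9614
N(−d₂) = N(0.15) = 0.5596;  N(−d₁) = N(-0.06) = 0.4761
P = 480·0.9614·0.5596 − 460·0.9940·0.4761 = 258.2397 − 217.6920 = 40.5478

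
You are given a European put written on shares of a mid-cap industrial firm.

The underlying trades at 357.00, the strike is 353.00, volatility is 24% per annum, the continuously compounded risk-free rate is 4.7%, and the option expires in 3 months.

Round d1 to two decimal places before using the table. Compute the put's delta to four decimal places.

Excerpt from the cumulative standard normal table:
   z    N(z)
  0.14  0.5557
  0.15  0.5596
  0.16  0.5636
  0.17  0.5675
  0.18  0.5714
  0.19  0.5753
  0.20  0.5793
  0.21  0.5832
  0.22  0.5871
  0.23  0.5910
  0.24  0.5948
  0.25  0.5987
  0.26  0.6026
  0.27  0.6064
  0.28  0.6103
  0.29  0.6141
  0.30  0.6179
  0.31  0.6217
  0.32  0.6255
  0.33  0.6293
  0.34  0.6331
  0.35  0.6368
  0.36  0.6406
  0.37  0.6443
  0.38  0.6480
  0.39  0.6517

σ√T = 0.24 × 0.5000 = 0.1200
d₁ = [ln(357/353) + (0.047 + 0.24²/2)·0.25] / 0.1200 = [0.0113 + 0.0190] / 0.1200 = 0.2518 → 0.25
N(d₁) = N(0.25) = 0.5987
Δ_put = N(d₁) − 1 = 0.5987 − 1 = -0.4013

-0.4013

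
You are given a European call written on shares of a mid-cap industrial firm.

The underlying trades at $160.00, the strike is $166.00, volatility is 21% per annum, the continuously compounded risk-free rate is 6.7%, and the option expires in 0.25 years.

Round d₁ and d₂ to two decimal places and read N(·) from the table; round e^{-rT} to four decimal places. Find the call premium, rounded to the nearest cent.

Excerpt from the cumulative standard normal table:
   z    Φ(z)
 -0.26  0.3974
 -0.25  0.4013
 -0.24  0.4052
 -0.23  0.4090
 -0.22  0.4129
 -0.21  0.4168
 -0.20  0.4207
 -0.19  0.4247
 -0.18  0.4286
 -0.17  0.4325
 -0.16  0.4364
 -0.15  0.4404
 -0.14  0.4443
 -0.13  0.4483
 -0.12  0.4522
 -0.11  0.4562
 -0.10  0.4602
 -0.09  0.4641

σ√T = 0.21 × 0.5000 = 0.1050
d₁ = [ln(160/166) + (0.067 + 0.21²/2)·0.25] / 0.1050 = [-0.0368 + 0.0223] / 0.1050 = -0.1386 which rounds to -0.14
d₂ = d₁ − σ√T = -0.1386 − 0.1050 = -0.2436 which rounds to -0.24
e^(−rT) = e^(−0.067·0.25) = 0.9834
C = 160·N(-0.14) − 166·0.9834·N(-0.24) = 160·0.4443 − 166·0.9834·0.4052 = 71.0880 − 66.1466 = 4.9414

$4.94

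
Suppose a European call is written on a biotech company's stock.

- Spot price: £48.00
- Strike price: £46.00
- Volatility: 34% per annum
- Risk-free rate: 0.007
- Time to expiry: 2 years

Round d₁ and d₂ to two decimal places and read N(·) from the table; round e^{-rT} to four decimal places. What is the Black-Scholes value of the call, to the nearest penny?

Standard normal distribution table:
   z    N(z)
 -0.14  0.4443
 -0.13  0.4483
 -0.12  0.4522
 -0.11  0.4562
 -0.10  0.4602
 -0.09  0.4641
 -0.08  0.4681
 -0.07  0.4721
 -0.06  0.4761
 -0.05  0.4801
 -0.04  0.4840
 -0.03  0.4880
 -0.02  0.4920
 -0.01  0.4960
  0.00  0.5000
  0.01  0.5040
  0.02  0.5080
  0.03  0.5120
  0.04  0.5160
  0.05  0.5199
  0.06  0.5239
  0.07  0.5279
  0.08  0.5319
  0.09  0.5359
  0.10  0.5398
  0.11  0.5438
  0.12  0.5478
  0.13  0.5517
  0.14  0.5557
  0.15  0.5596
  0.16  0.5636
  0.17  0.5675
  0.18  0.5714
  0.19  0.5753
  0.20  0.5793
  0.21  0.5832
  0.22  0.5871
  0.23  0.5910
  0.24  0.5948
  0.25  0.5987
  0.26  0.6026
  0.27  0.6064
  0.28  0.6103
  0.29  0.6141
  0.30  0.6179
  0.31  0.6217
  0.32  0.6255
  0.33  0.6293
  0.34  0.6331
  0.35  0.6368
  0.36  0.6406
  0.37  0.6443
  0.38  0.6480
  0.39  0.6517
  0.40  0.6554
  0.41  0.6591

£10.24

σ√T = 0.34 × 1.4142 = 0.4808
d₁ = [ln(48/46) + (0.007 + ½·0.34²)·2] / (σ√T) = (0.0426 + 0.1296) / 0.4808 = 0.3580 → 0.36
d₂ = 0.3580 − 0.4808 = -0.1228 → -0.12
exp(−rT) = exp(−0.007·2) = 0.9861
N(d₁) = N(0.36) = 0.6406;  N(d₂) = N(-0.12) = 0.4522
C = 48·0.6406 − 46·0.9861·0.4522 = 30.7488 − 20.5121 = 10.2367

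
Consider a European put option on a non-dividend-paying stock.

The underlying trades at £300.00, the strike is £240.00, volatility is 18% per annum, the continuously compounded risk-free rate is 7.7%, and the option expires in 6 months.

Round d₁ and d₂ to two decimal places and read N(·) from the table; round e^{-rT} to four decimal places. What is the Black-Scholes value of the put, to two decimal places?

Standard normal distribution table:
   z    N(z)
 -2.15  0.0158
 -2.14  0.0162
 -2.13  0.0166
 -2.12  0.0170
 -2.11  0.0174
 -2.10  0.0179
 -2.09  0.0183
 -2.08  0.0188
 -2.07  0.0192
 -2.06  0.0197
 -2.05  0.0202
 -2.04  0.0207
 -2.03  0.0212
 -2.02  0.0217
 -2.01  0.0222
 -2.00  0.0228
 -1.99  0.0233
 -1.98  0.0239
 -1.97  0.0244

T = 0.5;  σ√T = 0.1273
d₁ = [ln(300/240) + (0.077 + 0.18²/2)·0.5] / 0.1273 = [0.2231 + 0.0466] / 0.1273 = 2.1193 ⇒ 2.12
d₂ = d₁ − σ√T = 2.1193 − 0.1273 = 1.9920 ⇒ 1.99
exp(−rT) = exp(−0.077·0.5) = 0.9622
N(−d₂) = N(-1.99) = 0.0233;  N(−d₁) = N(-2.12) = 0.0170
P = 240·0.9622·0.0233 − 300·0.0170 = 5.3806 − 5.1000 = 0.2806

£0.28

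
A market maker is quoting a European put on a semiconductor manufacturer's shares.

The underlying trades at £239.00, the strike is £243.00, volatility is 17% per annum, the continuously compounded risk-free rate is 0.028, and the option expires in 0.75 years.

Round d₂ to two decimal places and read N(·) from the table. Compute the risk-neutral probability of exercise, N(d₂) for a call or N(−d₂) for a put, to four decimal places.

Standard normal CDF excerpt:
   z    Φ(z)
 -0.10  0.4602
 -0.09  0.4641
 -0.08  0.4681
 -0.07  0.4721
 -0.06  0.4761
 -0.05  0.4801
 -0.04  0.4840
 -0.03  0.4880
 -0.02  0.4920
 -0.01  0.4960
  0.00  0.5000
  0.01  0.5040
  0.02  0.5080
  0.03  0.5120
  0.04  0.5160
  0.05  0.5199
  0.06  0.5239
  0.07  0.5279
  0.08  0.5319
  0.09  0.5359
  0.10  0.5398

T = 0.75;  σ√T = 0.1472
d₁ = [ln(239/243) + (0.028 + 0.17²/2)·0.75] / 0.1472 = [-0.0166 + 0.0318] / 0.1472 = 0.1035 ⇒ 0.10
d₂ = d₁ − σ√T = 0.1035 − 0.1472 = -0.0437 ⇒ -0.04
Risk-neutral Pr[S_T < K] = N(−d₂) = N(0.04) = 0.5160

0.5160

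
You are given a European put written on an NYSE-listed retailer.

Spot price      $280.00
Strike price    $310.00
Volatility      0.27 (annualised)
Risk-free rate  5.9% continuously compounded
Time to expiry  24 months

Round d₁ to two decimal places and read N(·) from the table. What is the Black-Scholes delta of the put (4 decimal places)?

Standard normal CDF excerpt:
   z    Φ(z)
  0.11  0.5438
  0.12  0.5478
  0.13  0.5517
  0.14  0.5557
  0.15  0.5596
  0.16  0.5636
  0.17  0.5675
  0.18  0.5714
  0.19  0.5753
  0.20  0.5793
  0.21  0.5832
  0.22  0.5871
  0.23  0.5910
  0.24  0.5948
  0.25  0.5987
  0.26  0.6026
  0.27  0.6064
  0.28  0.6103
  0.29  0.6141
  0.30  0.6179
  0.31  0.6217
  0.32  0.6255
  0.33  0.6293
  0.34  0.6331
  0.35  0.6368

-0.4090

σ√T = 0.27 × 1.4142 = 0.3818
d₁ = [ln(280/310) + (0.059 + 0.27²/2)·2] / 0.3818 = [-0.1018 + 0.1909] / 0.3818 = 0.2334 ⇒ 0.23
N(d₁) = N(0.23) = 0.5910
Δ_put = N(d₁) − 1 = 0.5910 − 1 = -0.4090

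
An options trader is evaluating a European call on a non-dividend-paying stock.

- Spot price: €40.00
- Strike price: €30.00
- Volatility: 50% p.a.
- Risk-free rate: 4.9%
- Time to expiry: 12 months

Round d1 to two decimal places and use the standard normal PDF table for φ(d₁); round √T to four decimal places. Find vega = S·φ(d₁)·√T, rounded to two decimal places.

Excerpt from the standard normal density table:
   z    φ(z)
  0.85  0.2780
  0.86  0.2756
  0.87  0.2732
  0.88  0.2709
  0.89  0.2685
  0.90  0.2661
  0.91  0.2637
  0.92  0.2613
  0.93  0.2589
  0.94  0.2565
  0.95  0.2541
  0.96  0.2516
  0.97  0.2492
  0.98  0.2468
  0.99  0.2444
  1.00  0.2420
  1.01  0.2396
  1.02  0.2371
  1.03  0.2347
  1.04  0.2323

10.45

σ√T = 0.5·√1 = 0.5000
d₁ = [ln(40/30) + (0.049 + 0.5²/2)·1] / 0.5000 = [0.2877 + 0.1740] / 0.5000 = 0.9234 which rounds to 0.92
√T = √1 = 1.0000
φ(d₁) = φ(0.92) = 0.2613
vega = S·φ(d₁)·√T = 40·0.2613·1.0000 = 10.4520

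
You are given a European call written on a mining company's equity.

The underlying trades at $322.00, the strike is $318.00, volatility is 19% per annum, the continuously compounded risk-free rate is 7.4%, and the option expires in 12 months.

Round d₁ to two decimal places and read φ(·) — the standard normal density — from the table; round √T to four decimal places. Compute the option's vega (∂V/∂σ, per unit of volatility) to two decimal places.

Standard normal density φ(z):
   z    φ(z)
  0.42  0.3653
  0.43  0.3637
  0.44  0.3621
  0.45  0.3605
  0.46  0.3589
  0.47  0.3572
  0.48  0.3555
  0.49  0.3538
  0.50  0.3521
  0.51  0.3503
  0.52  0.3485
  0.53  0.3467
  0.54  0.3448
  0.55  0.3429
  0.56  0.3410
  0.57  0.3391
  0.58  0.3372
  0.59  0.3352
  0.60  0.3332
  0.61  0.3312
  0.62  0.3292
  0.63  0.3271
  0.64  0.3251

110.41

T = 1;  σ√T = 0.1900
ln(S/K) + (r + σ²/2)T = ln(322/318) + (0.074 + 0.19²/2)·1 = 0.0125 + 0.0920 = 0.1046
d₁ = 0.1046 / 0.1900 = 0.5503 which rounds to 0.55
√T = √1 = 1.0000
φ(d₁) = φ(0.55) = 0.3429
vega = S·φ(d₁)·√T = 322·0.3429·1.0000 = 110.4138
(Vega is the same for a European call and put with the same parameters.)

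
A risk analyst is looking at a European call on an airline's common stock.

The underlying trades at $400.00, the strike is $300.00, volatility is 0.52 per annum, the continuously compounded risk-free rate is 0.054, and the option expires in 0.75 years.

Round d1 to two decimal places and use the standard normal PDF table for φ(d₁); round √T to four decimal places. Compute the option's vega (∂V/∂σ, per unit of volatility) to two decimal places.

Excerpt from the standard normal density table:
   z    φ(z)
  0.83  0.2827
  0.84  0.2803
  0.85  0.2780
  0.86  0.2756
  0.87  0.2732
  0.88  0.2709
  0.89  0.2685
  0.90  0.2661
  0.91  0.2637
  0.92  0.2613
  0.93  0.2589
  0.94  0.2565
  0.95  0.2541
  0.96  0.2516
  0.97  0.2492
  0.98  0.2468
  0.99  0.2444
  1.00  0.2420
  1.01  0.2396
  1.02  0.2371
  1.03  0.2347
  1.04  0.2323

88.02

σ√T = 0.52 × 0.8660 = 0.4503
d₁ = [ln(400/300) + (0.054 + 0.52²/2)·0.75] / 0.4503 = [0.2877 + 0.1419] / 0.4503 = 0.9539 ≈ 0.95
√T = √0.75 = 0.8660
φ(d₁) = φ(0.95) = 0.2541
vega = S·φ(d₁)·√T = 400·0.2541·0.8660 = 88.0202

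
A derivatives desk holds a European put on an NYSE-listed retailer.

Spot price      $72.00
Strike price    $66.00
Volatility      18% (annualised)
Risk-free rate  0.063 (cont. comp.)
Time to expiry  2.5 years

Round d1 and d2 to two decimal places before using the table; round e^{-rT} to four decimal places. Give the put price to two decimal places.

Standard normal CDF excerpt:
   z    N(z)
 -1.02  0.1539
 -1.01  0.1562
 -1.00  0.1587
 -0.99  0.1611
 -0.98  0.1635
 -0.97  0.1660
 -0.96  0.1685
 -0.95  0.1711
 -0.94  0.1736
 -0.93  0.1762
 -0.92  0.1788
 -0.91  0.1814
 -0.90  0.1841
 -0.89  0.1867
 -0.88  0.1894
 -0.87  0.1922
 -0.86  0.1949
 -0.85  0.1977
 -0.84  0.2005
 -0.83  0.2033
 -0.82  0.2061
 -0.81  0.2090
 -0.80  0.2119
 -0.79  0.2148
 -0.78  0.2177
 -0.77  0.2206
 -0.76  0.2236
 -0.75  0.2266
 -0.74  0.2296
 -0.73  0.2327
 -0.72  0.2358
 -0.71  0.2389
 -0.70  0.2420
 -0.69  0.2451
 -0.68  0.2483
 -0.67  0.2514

$1.87

σ√T = 0.18 × 1.5811 = 0.2846
ln(S/K) + (r + σ²/2)T = ln(72/66) + (0.063 + 0.18²/2)·2.5 = 0.0870 + 0.1980 = 0.2850
d₁ = 0.2850 / 0.2846 = 1.0014 ≈ 1.00
d₂ = d₁ − σ√T = 1.0014 − 0.2846 = 0.7168 ≈ 0.72
exp(−rT) = exp(−0.063·2.5) = 0.8543
N(−d₂) = N(-0.72) = 0.2358;  N(−d₁) = N(-1.00) = 0.1587
P = 66·0.8543·0.2358 − 72·0.1587 = 13.2953 − 11.4264 = 1.8689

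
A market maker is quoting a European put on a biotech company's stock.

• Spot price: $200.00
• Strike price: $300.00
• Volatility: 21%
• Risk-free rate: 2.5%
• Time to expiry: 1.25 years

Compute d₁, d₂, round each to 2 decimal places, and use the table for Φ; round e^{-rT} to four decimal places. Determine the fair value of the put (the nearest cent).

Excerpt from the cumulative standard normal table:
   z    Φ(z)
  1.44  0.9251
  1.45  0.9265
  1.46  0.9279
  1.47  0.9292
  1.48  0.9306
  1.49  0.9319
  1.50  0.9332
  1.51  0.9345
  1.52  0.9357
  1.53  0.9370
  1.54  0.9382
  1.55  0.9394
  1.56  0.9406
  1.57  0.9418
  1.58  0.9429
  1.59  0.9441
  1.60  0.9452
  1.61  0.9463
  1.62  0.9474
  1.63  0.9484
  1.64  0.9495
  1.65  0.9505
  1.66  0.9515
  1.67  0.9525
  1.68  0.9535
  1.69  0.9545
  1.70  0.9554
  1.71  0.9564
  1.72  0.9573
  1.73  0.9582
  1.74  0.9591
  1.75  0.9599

σ√T = 0.21 × 1.1180 = 0.2348
ln(S/K) + (r + σ²/2)T = ln(200/300) + (0.025 + 0.21²/2)·1.25 = -0.4055 + 0.0588 = -0.3467
d₁ = -0.3467 / 0.2348 = -1.4765 → -1.48
d₂ = d₁ − σ√T = -1.4765 − 0.2348 = -1.7112 → -1.71
exp(−rT) = exp(−0.025·1.25) = 0.9692
N(−d₂) = N(1.71) = 0.9564;  N(−d₁) = N(1.48) = 0.9306
P = 300·0.9692·0.9564 − 200·0.9306 = 278.0829 − 186.1200 = 91.9629

$91.96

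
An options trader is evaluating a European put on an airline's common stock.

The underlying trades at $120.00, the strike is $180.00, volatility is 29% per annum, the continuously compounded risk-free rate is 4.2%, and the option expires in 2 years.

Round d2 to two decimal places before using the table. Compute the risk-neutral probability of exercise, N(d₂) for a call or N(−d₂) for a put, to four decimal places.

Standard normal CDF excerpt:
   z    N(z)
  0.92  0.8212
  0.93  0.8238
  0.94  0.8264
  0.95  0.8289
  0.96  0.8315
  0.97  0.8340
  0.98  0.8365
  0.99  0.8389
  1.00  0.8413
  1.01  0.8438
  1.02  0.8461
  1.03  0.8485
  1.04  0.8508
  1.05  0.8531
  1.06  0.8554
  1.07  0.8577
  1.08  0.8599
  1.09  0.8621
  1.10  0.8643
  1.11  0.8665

0.8389

σ√T = 0.29·√2 = 0.4101
d₁ = [ln(120/180) + (0.042 + 0.29²/2)·2] / 0.4101 = [-0.4055 + 0.1681] / 0.4101 = -0.5788 → -0.58
d₂ = d₁ − σ√T = -0.5788 − 0.4101 = -0.9889 → -0.99
Risk-neutral Pr[S_T < K] = N(−d₂) = N(0.99) = 0.8389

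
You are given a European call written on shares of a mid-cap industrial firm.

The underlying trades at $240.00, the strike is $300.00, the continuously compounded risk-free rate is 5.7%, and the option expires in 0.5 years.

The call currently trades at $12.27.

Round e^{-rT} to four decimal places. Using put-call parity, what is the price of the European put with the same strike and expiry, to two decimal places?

e^(−rT) = e^(−0.057·0.5) = 0.9719
Put-call parity: C − P = S − K·e^(−rT) = 240 − 300·0.9719 = 240 − 291.5700 = -51.5700
P = C − (C − P) = 12.27 − (-51.5700) = 63.8400

$63.84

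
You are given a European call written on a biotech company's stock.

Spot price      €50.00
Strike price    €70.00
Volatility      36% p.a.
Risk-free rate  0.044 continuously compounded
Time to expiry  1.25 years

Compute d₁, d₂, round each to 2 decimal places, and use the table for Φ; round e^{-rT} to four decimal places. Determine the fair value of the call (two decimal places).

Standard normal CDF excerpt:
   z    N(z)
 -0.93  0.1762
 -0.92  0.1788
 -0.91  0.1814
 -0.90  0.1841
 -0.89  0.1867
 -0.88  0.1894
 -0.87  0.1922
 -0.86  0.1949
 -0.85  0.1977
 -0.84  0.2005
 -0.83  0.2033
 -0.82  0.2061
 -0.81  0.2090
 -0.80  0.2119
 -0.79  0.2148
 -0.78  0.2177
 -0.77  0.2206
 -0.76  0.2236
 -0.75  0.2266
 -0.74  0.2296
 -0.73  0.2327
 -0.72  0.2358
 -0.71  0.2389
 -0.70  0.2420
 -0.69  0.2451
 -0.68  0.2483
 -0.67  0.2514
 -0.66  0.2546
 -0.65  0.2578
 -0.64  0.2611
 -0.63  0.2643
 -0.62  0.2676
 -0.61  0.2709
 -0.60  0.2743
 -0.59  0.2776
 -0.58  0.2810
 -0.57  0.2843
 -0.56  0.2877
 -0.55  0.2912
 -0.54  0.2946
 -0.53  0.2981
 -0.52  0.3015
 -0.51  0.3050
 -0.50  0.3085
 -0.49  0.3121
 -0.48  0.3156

€3.23

σ√T = 0.36 × 1.1180 = 0.4025
d₁ = [ln(50/70) + (0.044 + 0.36²/2)·1.25] / 0.4025 = [-0.3365 + 0.1360] / 0.4025 = -0.4981 → -0.50
d₂ = d₁ − σ√T = -0.4981 − 0.4025 = -0.9006 → -0.90
exp(−rT) = exp(−0.044·1.25) = 0.9465
N(d₁) = N(-0.50) = 0.3085;  N(d₂) = N(-0.90) = 0.1841
C = 50·0.3085 − 70·0.9465·0.1841 = 15.4250 − 12.1975 = 3.2275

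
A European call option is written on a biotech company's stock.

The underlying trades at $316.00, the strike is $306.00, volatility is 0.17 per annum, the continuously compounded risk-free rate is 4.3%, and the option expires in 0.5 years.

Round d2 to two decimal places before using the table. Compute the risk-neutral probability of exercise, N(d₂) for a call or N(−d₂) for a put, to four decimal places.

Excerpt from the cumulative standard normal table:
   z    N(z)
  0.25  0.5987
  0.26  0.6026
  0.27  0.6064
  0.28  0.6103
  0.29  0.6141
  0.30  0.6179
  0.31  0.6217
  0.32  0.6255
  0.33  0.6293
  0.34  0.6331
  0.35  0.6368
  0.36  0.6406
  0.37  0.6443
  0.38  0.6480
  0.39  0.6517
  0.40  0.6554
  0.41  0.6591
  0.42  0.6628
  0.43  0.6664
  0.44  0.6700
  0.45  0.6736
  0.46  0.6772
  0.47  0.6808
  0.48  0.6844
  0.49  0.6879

T = 0.5;  σ√T = 0.1202
d₁ = [ln(316/306) + (0.043 + ½·0.17²)·0.5] / (σ√T) = (0.0322 + 0.0287) / 0.1202 = 0.5065 → 0.51
d₂ = 0.5065 − 0.1202 = 0.3863 → 0.39
Risk-neutral Pr[S_T > K] = N(d₂) = N(0.39) = 0.6517

0.6517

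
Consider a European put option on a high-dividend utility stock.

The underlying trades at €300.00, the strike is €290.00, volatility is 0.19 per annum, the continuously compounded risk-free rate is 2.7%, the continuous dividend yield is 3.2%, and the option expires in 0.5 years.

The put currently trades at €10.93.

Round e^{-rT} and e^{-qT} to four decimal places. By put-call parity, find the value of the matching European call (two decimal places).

exp(−qT) = exp(−0.032·0.5) = 0.9841;  exp(−rT) = exp(−0.027·0.5) = 0.9866
Put-call parity: C − P = S·e^(−qT) − K·e^(−rT) = 300·0.9841 − 290·0.9866 = 295.2300 − 286.1140 = 9.1160
C = P + (C − P) = 10.93 + (9.1160) = 20.0460

€20.05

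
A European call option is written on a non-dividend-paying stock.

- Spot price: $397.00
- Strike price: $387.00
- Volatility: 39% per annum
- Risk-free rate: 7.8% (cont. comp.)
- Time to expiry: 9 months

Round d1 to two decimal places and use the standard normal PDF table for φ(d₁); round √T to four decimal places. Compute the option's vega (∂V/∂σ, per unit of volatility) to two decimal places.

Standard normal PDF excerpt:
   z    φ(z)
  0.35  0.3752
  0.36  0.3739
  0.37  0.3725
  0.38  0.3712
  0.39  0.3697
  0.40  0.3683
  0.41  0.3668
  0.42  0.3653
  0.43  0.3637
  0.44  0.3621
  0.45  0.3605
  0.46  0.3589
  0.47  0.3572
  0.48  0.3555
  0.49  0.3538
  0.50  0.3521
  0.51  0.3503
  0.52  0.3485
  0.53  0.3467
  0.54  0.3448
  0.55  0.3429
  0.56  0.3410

σ√T = 0.39·√0.75 = 0.3377
d₁ = [ln(397/387) + (0.078 + 0.39²/2)·0.75] / 0.3377 = [0.0255 + 0.1155] / 0.3377 = 0.4176 which rounds to 0.42
√T = √0.75 = 0.8660
φ(d₁) = φ(0.42) = 0.3653
vega = S·φ(d₁)·√T = 397·0.3653·0.8660 = 125.5909

125.59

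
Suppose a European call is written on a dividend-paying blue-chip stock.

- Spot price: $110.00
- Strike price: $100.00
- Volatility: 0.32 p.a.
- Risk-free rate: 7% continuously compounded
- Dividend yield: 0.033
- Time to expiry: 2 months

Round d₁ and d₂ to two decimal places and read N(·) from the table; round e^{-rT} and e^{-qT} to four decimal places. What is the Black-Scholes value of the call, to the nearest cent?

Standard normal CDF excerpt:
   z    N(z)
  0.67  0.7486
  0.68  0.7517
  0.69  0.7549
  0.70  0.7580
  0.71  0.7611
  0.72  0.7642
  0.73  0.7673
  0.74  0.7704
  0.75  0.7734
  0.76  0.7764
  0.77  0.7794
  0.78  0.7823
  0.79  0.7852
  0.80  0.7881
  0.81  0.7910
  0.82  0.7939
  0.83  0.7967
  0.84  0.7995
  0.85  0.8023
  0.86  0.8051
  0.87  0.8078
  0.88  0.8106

$12.23

σ√T = 0.32 × 0.4082 = 0.1306
ln(S/K) + (r − q + σ²/2)T = ln(110/100) + (0.07 − 0.033 + 0.32²/2)·0.1667 = 0.0953 + 0.0147 = 0.1100
d₁ = 0.1100 / 0.1306 = 0.8421 ⇒ 0.84
d₂ = d₁ − σ√T = 0.8421 − 0.1306 = 0.7115 ⇒ 0.71
e^(−qT) = e^(−0.033·0.1667) = 0.9945;  e^(−rT) = e^(−0.07·0.1667) = 0.9884
N(d₁) = N(0.84) = 0.7995;  N(d₂) = N(0.71) = 0.7611
C = 110·0.9945·0.7995 − 100·0.9884·0.7611 = 87.4613 − 75.2271 = 12.2342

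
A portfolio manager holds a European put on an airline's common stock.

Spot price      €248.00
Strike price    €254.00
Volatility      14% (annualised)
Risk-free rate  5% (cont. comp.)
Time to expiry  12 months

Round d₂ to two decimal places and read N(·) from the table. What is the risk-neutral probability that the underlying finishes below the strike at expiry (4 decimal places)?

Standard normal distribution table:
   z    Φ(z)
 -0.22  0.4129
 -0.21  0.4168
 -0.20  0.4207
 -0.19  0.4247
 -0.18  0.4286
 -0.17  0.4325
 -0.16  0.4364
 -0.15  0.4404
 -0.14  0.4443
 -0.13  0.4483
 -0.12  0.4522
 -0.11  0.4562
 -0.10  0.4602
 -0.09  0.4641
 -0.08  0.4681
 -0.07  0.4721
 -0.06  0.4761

0.4522

σ√T = 0.14·√1 = 0.1400
d₁ = [ln(248/254) + (0.05 + ½·0.14²)·1] / (σ√T) = (-0.0239 + 0.0598) / 0.1400 = 0.2564 → 0.26
d₂ = 0.2564 − 0.1400 = 0.1164 → 0.12
Pr(exercise) under Q = N(−d₂) = N(-0.12) = 0.4522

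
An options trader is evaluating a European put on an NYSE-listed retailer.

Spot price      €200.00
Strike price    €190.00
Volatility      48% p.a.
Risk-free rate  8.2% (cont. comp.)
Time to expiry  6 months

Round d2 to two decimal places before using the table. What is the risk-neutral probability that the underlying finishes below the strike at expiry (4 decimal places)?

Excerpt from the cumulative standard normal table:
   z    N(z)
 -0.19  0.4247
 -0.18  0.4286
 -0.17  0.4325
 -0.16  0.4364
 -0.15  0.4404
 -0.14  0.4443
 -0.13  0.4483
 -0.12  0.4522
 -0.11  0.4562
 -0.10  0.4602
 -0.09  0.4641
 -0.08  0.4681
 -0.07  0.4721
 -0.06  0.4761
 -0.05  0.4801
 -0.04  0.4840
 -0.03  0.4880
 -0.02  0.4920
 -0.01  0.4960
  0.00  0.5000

0.4602

σ√T = 0.48 × 0.7071 = 0.3394
ln(S/K) + (r + σ²/2)T = ln(200/190) + (0.082 + 0.48²/2)·0.5 = 0.0513 + 0.0986 = 0.1499
d₁ = 0.1499 / 0.3394 = 0.4416 ≈ 0.44
d₂ = d₁ − σ√T = 0.4416 − 0.3394 = 0.1022 ≈ 0.10
Risk-neutral Pr[S_T < K] = N(−d₂) = N(-0.10) = 0.4602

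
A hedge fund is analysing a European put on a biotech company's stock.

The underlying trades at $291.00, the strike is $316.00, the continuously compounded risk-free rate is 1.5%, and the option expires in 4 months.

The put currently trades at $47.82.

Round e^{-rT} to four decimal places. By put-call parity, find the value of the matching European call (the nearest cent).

$24.40

e^(−rT) = e^(−0.015·0.3333) = 0.9950
Put-call parity: C − P = S − K·e^(−rT) = 291 − 316·0.9950 = 291 − 314.4200 = -23.4200
C = P + (C − P) = 47.82 + (-23.4200) = 24.4000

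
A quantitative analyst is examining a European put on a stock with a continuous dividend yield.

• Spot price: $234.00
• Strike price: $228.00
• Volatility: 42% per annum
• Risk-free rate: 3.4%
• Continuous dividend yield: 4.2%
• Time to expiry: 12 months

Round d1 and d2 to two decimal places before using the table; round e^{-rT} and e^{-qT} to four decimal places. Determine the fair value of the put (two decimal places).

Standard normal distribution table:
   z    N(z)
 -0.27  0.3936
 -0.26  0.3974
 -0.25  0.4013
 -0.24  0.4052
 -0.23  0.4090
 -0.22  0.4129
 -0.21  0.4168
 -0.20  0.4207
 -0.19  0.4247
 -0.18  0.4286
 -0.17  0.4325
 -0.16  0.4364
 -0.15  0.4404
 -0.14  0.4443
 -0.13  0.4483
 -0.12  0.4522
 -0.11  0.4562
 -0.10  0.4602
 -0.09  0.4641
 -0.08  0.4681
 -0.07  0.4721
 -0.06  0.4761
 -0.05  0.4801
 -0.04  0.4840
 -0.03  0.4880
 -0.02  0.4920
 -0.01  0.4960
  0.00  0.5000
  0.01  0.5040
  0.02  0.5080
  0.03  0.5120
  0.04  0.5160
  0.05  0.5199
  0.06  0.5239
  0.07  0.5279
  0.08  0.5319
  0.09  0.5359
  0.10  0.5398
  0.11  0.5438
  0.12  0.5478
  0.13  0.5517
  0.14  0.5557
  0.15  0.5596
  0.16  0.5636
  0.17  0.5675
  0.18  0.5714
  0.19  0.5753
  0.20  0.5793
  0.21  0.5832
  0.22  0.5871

$35.02

σ√T = 0.42 × 1.0000 = 0.4200
ln(S/K) + (r − q + σ²/2)T = ln(234/228) + (0.034 − 0.042 + 0.42²/2)·1 = 0.0260 + 0.0802 = 0.1062
d₁ = 0.1062 / 0.4200 = 0.2528 which rounds to 0.25
d₂ = d₁ − σ√T = 0.2528 − 0.4200 = -0.1672 which rounds to -0.17
exp(−qT) = exp(−0.042·1) = 0.9589;  exp(−rT) = exp(−0.034·1) = 0.9666
N(−d₂) = N(0.17) = 0.5675;  N(−d₁) = N(-0.25) = 0.4013
P = 228·0.9666·0.5675 − 234·0.9589·0.4013 = 125.0684 − 90.0447 = 35.0236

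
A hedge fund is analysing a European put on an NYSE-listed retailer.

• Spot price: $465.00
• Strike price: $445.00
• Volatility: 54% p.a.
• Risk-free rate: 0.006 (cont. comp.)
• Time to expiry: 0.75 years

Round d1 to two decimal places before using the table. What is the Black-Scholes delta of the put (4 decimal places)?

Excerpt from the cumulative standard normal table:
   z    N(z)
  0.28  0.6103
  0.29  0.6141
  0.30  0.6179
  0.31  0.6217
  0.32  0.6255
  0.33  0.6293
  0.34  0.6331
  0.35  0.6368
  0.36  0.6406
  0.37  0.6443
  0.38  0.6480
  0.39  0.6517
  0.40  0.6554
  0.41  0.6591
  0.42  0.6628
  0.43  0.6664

-0.3669

σ√T = 0.54·√0.75 = 0.4677
d₁ = [ln(465/445) + (0.006 + 0.54²/2)·0.75] / 0.4677 = [0.0440 + 0.1139] / 0.4677 = 0.3375 ≈ 0.34
N(d₁) = N(0.34) = 0.6331
Δ_put = N(d₁) − 1 = 0.6331 − 1 = -0.3669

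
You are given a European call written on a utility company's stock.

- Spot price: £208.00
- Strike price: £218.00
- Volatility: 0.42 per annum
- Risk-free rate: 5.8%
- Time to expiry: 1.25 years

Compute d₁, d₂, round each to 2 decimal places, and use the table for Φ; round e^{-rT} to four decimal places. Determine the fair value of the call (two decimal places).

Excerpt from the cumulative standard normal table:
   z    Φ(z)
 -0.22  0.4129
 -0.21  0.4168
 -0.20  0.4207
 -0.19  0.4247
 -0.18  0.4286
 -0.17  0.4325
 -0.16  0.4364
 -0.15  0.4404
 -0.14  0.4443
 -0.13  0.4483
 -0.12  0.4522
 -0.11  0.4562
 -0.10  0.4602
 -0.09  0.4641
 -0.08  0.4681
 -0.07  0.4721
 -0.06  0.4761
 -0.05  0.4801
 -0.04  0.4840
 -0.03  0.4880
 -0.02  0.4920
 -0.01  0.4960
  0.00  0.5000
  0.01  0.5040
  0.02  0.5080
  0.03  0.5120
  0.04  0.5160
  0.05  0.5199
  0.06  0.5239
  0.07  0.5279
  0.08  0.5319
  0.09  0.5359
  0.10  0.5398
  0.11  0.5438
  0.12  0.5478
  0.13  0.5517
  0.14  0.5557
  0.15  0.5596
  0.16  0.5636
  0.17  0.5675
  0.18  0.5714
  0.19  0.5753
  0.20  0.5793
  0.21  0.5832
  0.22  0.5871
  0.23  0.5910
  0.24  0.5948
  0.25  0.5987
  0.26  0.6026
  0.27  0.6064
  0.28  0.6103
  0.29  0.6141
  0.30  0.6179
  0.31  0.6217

£40.83

σ√T = 0.42 × 1.1180 = 0.4696
d₁ = [ln(208/218) + (0.058 + 0.42²/2)·1.25] / 0.4696 = [-0.0470 + 0.1827] / 0.4696 = 0.2892 ≈ 0.29
d₂ = d₁ − σ√T = 0.2892 − 0.4696 = -0.1804 ≈ -0.18
exp(−rT) = exp(−0.058·1.25) = 0.9301
C = 208·N(0.29) − 218·0.9301·N(-0.18) = 208·0.6141 − 218·0.9301·0.4286 = 127.7328 − 86.9037 = 40.8291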